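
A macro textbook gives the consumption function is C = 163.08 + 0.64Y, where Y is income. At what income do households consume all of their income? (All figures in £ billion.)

Y = 453

At break-even, C = Y: 163.08 + 0.64Y = Y
0.36Y = 163.08, so Y = 163.08/0.36 = 453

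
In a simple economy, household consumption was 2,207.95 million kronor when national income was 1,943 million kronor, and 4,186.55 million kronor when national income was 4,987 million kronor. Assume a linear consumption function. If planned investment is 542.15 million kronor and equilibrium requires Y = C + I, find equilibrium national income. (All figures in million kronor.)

Y = 4249

MPC = (4186.55 − 2207.95)/(4987 − 1943) = 1978.6/3044 = 0.65
a = 2207.95 − 0.65(1943) = 945
Equilibrium: Y = 945 + 0.65Y + 542.15
0.35Y = 1487.15, so Y = 1487.15/0.35 = 4249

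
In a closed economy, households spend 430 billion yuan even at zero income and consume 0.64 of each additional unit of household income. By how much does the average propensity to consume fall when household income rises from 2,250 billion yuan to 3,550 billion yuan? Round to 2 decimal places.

At Y = 2250: C = 430 + 0.64(2250) = 1870, APC = 1870/2250 = 0.831
At Y = 3550: C = 2702, APC = 2702/3550 = 0.761
Fall in APC = 0.831 − 0.761 = 0.07

ΔAPC = 0.07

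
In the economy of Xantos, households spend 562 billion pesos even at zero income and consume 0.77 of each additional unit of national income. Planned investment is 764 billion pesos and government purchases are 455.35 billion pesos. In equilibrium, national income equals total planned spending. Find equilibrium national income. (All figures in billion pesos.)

Y = C + I + G = 562 + 0.77Y + 764 + 455.35
Y − 0.77Y = 1781.35
0.23Y = 1781.35, so Y = 1781.35/0.23 = 7745

Y = 7745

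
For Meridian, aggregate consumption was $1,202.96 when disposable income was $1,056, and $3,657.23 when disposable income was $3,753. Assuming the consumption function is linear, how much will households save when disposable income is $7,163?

MPC = (3657.23 − 1202.96)/(3753 − 1056) = 2454.27/2697 = 0.91
a = 1202.96 − 0.91(1056) = 1202.96 − 960.96 = 242
C = 242 + 0.91(7163) = 6760.33
S = 7163 − 6760.33 = 402.67

S = 402.67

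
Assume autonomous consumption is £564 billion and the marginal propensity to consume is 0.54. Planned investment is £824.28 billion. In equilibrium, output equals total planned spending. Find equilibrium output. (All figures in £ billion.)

Y = 3018

Y = C + I = 564 + 0.54Y + 824.28
Y − 0.54Y = 1388.28
0.46Y = 1388.28, so Y = 1388.28/0.46 = 3018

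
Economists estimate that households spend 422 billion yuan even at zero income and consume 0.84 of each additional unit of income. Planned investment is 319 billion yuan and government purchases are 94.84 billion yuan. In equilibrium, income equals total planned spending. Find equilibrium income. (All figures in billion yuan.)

Y = 5224

Y = C + I + G = 422 + 0.84Y + 319 + 94.84
Y − 0.84Y = 835.84
0.16Y = 835.84, so Y = 835.84/0.16 = 5224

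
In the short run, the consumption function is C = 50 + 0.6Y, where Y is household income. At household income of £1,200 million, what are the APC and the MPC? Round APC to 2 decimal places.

MPC = 0.6 (the slope of the consumption function)
C = 50 + 0.6(1200) = 770, so APC = 770/1200 = 0.64

APC = 0.64; MPC = 0.6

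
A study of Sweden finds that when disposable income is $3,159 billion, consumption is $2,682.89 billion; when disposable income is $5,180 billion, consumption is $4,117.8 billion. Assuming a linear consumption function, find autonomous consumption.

a = 440

MPC = ΔC/ΔY = (4117.8 − 2682.89)/(5180 − 3159) = 1434.91/2021 = 0.71
a = C − MPC·Y = 2682.89 − 0.71(3159) = 2682.89 − 2242.89 = 440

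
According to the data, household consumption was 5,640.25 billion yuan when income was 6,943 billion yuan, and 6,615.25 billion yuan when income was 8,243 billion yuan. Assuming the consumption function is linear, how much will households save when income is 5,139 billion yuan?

S = 851.75

MPC = (6615.25 − 5640.25)/(8243 − 6943) = 975/1300 = 0.75
a = 5640.25 − 0.75(6943) = 5640.25 − 5207.25 = 433
C = 433 + 0.75(5139) = 4287.25
S = 5139 − 4287.25 = 851.75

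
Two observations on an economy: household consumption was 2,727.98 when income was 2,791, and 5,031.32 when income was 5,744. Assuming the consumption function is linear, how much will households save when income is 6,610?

S = 903.2

MPC = (5031.32 − 2727.98)/(5744 − 2791) = 2303.34/2953 = 0.78
a = 2727.98 − 0.78(2791) = 2727.98 − 2176.98 = 551
C = 551 + 0.78(6610) = 5706.8
S = 6610 − 5706.8 = 903.2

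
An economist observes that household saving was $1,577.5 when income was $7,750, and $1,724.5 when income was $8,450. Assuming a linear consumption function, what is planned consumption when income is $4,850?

MPS = ΔS/ΔY = (1724.5 − 1577.5)/(8450 − 7750) = 147/700 = 0.21
MPC = 1 − MPS = 0.79
Autonomous saving = 1577.5 − 0.21(7750) = -50, so a = 50
C = 50 + 0.79(4850) = 50 + 3831.5 = 3881.5

C = 3881.5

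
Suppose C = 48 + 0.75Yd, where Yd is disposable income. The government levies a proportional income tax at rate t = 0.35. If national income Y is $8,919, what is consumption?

C = 4396.0125

Yd = (1 − 0.35)(8919) = 0.65(8919) = 5797.35
C = 48 + 0.75(5797.35) = 48 + 4348.0125 = 4396.0125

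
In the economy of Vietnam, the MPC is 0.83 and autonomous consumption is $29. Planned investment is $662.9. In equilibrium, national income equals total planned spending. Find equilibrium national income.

Y = 4070

Y = C + I = 29 + 0.83Y + 662.9
Y − 0.83Y = 691.9
0.17Y = 691.9, so Y = 691.9/0.17 = 4070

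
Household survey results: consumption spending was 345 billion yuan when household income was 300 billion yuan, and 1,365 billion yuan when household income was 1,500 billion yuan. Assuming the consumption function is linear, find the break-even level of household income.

Y = 600

MPC = (1365 − 345)/(1500 − 300) = 1020/1200 = 0.85
a = 345 − 0.85(300) = 345 − 255 = 90
Break-even: Y = a/(1−MPC) = 90/0.15 = 600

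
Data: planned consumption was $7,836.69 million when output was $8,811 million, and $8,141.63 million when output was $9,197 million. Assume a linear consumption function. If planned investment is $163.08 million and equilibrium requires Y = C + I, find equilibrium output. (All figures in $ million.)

MPC = (8141.63 − 7836.69)/(9197 − 8811) = 304.94/386 = 0.79
a = 7836.69 − 0.79(8811) = 876
Equilibrium: Y = 876 + 0.79Y + 163.08
0.21Y = 1039.08, so Y = 1039.08/0.21 = 4948

Y = 4948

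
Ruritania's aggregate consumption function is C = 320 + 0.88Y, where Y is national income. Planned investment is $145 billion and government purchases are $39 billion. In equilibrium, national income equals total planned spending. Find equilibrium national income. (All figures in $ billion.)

Y = C + I + G = 320 + 0.88Y + 145 + 39
Y − 0.88Y = 504
0.12Y = 504, so Y = 504/0.12 = 4200

Y = 4200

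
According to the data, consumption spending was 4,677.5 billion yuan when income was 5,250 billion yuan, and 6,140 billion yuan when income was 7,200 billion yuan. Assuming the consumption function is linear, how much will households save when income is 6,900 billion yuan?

S = 985

MPC = (6140 − 4677.5)/(7200 − 5250) = 1462.5/1950 = 0.75
a = 4677.5 − 0.75(5250) = 4677.5 − 3937.5 = 740
C = 740 + 0.75(6900) = 5915
S = 6900 − 5915 = 985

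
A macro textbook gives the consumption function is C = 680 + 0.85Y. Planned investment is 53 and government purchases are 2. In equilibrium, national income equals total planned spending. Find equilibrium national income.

Y = C + I + G = 680 + 0.85Y + 53 + 2
Y − 0.85Y = 735
0.15Y = 735, so Y = 735/0.15 = 4900

Y = 4900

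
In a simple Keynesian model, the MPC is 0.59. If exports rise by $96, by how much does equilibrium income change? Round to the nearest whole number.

ΔY ≈ 234

The multiplier is 1/(1 − MPC) = 1/0.41.
ΔY = 96/0.41 = 234.15 ≈ 234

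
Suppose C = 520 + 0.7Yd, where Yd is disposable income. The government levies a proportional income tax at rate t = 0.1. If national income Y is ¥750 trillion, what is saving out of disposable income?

S = -317.5

Yd = (1 − 0.1)(750) = 0.9(750) = 675
C = 520 + 0.7(675) = 520 + 472.5 = 992.5
S = Yd − C = 675 − 992.5 = -317.5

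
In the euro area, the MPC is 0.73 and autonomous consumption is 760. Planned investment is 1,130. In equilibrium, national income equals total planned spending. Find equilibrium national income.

Y = 7000

Y = C + I = 760 + 0.73Y + 1130
Y − 0.73Y = 1890
0.27Y = 1890, so Y = 1890/0.27 = 7000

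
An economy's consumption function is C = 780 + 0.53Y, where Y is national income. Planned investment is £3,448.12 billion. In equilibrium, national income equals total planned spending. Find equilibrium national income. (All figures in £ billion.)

Y = C + I = 780 + 0.53Y + 3448.12
Y − 0.53Y = 4228.12
0.47Y = 4228.12, so Y = 4228.12/0.47 = 8996

Y = 8996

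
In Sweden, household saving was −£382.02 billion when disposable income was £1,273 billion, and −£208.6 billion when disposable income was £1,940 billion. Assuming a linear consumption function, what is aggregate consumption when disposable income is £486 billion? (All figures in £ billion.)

MPS = ΔS/ΔY = (-208.6 − (-382.02))/(1940 − 1273) = 173.42/667 = 0.26
MPC = 1 − MPS = 0.74
Autonomous saving = -382.02 − 0.26(1273) = -713, so a = 713
C = 713 + 0.74(486) = 713 + 359.64 = 1072.64

C = 1072.64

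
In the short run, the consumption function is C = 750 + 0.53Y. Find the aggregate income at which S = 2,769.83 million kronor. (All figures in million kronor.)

S = Y − C = -750 + 0.47Y
-750 + 0.47Y = 2769.83, so 0.47Y = 3519.83 and Y = 7489

Y = 7489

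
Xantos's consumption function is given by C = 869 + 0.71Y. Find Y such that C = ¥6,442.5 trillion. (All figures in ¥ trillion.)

Y = 7850

869 + 0.71Y = 6442.5
0.71Y = 5573.5, so Y = 5573.5/0.71 = 7850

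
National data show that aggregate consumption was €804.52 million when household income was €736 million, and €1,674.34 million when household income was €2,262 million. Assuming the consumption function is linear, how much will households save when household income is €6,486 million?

S = 2403.98

MPC = (1674.34 − 804.52)/(2262 − 736) = 869.82/1526 = 0.57
a = 804.52 − 0.57(736) = 804.52 − 419.52 = 385
C = 385 + 0.57(6486) = 4082.02
S = 6486 − 4082.02 = 2403.98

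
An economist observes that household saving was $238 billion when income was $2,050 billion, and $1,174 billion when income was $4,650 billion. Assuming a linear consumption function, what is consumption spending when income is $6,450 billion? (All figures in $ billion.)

MPS = ΔS/ΔY = (1174 − 238)/(4650 − 2050) = 936/2600 = 0.36
MPC = 1 − MPS = 0.64
Autonomous saving = 238 − 0.36(2050) = -500, so a = 500
C = 500 + 0.64(6450) = 500 + 4128 = 4628

C = 4628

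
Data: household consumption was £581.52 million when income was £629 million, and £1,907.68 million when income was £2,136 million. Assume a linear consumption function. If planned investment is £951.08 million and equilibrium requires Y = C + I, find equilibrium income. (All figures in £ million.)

Y = 8159

MPC = (1907.68 − 581.52)/(2136 − 629) = 1326.16/1507 = 0.88
a = 581.52 − 0.88(629) = 28
Equilibrium: Y = 28 + 0.88Y + 951.08
0.12Y = 979.08, so Y = 979.08/0.12 = 8159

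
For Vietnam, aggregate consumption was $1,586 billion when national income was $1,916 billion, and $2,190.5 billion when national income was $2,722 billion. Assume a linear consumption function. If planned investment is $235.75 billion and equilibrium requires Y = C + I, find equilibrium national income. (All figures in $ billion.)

Y = 1539

MPC = (2190.5 − 1586)/(2722 − 1916) = 604.5/806 = 0.75
a = 1586 − 0.75(1916) = 149
Equilibrium: Y = 149 + 0.75Y + 235.75
0.25Y = 384.75, so Y = 384.75/0.25 = 1539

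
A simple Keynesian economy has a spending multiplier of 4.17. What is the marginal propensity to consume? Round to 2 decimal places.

k = 1/(1 − MPC), so 1 − MPC = 1/k = 1/4.17 = 0.2398
MPC = 1 − 0.2398 = 0.76

MPC = 0.76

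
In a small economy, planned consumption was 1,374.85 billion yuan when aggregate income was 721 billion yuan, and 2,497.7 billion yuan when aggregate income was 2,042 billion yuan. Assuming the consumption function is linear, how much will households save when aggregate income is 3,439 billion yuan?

S = -246.15

MPC = (2497.7 − 1374.85)/(2042 − 721) = 1122.85/1321 = 0.85
a = 1374.85 − 0.85(721) = 1374.85 − 612.85 = 762
C = 762 + 0.85(3439) = 3685.15
S = 3439 − 3685.15 = -246.15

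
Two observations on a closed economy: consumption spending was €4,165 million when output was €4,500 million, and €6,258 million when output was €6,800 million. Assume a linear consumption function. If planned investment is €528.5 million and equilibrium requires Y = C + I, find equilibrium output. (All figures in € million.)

Y = 6650

MPC = (6258 − 4165)/(6800 − 4500) = 2093/2300 = 0.91
a = 4165 − 0.91(4500) = 70
Equilibrium: Y = 70 + 0.91Y + 528.5
0.09Y = 598.5, so Y = 598.5/0.09 = 6650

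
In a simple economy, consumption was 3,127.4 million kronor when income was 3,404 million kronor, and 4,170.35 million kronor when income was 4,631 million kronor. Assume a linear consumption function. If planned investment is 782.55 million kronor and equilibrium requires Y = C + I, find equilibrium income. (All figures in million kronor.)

MPC = (4170.35 − 3127.4)/(4631 − 3404) = 1042.95/1227 = 0.85
a = 3127.4 − 0.85(3404) = 234
Equilibrium: Y = 234 + 0.85Y + 782.55
0.15Y = 1016.55, so Y = 1016.55/0.15 = 6777

Y = 6777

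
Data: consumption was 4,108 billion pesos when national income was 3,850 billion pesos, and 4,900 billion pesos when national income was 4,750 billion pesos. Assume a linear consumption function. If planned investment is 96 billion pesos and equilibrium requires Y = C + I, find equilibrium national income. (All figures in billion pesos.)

Y = 6800

MPC = (4900 − 4108)/(4750 − 3850) = 792/900 = 0.88
a = 4108 − 0.88(3850) = 720
Equilibrium: Y = 720 + 0.88Y + 96
0.12Y = 816, so Y = 816/0.12 = 6800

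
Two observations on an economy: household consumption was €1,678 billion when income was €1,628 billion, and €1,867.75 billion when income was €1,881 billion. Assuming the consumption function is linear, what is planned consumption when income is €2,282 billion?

MPC = (1867.75 − 1678)/(1881 − 1628) = 189.75/253 = 0.75
a = 1678 − 0.75(1628) = 1678 − 1221 = 457
C = 457 + 0.75(2282) = 457 + 1711.5 = 2168.5

C = 2168.5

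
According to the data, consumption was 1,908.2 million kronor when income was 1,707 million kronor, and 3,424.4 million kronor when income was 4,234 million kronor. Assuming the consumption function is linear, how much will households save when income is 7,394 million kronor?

S = 2073.6

MPC = (3424.4 − 1908.2)/(4234 − 1707) = 1516.2/2527 = 0.6
a = 1908.2 − 0.6(1707) = 1908.2 − 1024.2 = 884
C = 884 + 0.6(7394) = 5320.4
S = 7394 − 5320.4 = 2073.6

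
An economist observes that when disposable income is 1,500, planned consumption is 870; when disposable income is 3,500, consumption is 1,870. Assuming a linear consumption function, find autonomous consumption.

a = 120

MPC = ΔC/ΔY = (1870 − 870)/(3500 − 1500) = 1000/2000 = 0.5
a = C − MPC·Y = 870 − 0.5(1500) = 870 − 750 = 120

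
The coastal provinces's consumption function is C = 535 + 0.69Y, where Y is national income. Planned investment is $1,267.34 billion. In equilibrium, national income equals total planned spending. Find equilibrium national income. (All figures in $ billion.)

Y = 5814

Y = C + I = 535 + 0.69Y + 1267.34
Y − 0.69Y = 1802.34
0.31Y = 1802.34, so Y = 1802.34/0.31 = 5814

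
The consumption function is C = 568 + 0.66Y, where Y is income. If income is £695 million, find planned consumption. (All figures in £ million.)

C = 1026.7

C = 568 + 0.66(695) = 568 + 458.7 = 1026.7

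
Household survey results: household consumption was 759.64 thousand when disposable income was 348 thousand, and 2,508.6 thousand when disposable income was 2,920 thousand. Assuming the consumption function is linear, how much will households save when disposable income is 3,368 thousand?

MPC = (2508.6 − 759.64)/(2920 − 348) = 1748.96/2572 = 0.68
a = 759.64 − 0.68(348) = 759.64 − 236.64 = 523
C = 523 + 0.68(3368) = 2813.24
S = 3368 − 2813.24 = 554.76

S = 554.76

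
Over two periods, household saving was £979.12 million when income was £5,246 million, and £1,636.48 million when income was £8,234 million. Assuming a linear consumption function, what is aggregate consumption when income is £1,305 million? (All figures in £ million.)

MPS = ΔS/ΔY = (1636.48 − 979.12)/(8234 − 5246) = 657.36/2988 = 0.22
MPC = 1 − MPS = 0.78
Autonomous saving = 979.12 − 0.22(5246) = -175, so a = 175
C = 175 + 0.78(1305) = 175 + 1017.9 = 1192.9

C = 1192.9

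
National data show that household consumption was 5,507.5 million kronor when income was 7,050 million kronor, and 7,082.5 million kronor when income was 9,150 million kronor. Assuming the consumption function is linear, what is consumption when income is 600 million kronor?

MPC = (7082.5 − 5507.5)/(9150 − 7050) = 1575/2100 = 0.75
a = 5507.5 − 0.75(7050) = 5507.5 − 5287.5 = 220
C = 220 + 0.75(600) = 220 + 450 = 670

C = 670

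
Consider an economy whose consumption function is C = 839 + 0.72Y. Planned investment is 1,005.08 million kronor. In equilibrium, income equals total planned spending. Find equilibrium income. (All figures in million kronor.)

Y = 6586

Y = C + I = 839 + 0.72Y + 1005.08
Y − 0.72Y = 1844.08
0.28Y = 1844.08, so Y = 1844.08/0.28 = 6586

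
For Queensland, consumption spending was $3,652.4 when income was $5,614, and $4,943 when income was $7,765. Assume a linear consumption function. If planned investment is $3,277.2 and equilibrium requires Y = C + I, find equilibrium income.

MPC = (4943 − 3652.4)/(7765 − 5614) = 1290.6/2151 = 0.6
a = 3652.4 − 0.6(5614) = 284
Equilibrium: Y = 284 + 0.6Y + 3277.2
0.4Y = 3561.2, so Y = 3561.2/0.4 = 8903

Y = 8903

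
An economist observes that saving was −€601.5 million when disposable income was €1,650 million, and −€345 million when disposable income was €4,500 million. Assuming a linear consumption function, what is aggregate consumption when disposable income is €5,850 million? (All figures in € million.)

MPS = ΔS/ΔY = (-345 − (-601.5))/(4500 − 1650) = 256.5/2850 = 0.09
MPC = 1 − MPS = 0.91
Autonomous saving = -601.5 − 0.09(1650) = -750, so a = 750
C = 750 + 0.91(5850) = 750 + 5323.5 = 6073.5

C = 6073.5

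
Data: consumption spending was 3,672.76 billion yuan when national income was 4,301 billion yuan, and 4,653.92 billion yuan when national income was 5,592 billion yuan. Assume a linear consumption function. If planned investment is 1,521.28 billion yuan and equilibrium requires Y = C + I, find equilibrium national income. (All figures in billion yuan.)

MPC = (4653.92 − 3672.76)/(5592 − 4301) = 981.16/1291 = 0.76
a = 3672.76 − 0.76(4301) = 404
Equilibrium: Y = 404 + 0.76Y + 1521.28
0.24Y = 1925.28, so Y = 1925.28/0.24 = 8022

Y = 8022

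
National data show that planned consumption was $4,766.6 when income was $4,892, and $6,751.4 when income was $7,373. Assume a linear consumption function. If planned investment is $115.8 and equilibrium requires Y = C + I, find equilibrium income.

MPC = (6751.4 − 4766.6)/(7373 − 4892) = 1984.8/2481 = 0.8
a = 4766.6 − 0.8(4892) = 853
Equilibrium: Y = 853 + 0.8Y + 115.8
0.2Y = 968.8, so Y = 968.8/0.2 = 4844

Y = 4844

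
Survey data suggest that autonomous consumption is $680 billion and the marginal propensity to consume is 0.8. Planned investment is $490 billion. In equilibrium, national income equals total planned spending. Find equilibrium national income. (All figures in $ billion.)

Y = 5850

Y = C + I = 680 + 0.8Y + 490
Y − 0.8Y = 1170
0.2Y = 1170, so Y = 1170/0.2 = 5850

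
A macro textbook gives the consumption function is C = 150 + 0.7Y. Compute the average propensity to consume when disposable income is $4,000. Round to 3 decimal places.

APC = 0.738

C = 150 + 0.7(4000) = 2950
APC = C/Y = 2950/4000 = 0.738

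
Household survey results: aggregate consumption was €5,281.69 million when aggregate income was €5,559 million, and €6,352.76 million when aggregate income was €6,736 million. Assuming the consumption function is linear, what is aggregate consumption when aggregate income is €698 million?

MPC = (6352.76 − 5281.69)/(6736 − 5559) = 1071.07/1177 = 0.91
a = 5281.69 − 0.91(5559) = 5281.69 − 5058.69 = 223
C = 223 + 0.91(698) = 223 + 635.18 = 858.18

C = 858.18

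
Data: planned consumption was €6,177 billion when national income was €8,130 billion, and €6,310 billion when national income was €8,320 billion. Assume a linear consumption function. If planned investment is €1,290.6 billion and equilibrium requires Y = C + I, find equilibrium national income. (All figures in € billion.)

Y = 5922

MPC = (6310 − 6177)/(8320 − 8130) = 133/190 = 0.7
a = 6177 − 0.7(8130) = 486
Equilibrium: Y = 486 + 0.7Y + 1290.6
0.3Y = 1776.6, so Y = 1776.6/0.3 = 5922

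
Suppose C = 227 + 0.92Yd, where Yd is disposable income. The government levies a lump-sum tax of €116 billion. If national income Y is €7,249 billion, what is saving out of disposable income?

Yd = Y − T = 7249 − 116 = 7133
C = 227 + 0.92(7133) = 227 + 6562.36 = 6789.36
S = Yd − C = 7133 − 6789.36 = 343.64

S = 343.64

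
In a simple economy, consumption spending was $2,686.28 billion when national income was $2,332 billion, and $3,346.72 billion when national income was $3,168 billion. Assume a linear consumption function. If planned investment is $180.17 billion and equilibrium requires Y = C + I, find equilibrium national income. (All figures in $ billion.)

Y = 4877

MPC = (3346.72 − 2686.28)/(3168 − 2332) = 660.44/836 = 0.79
a = 2686.28 − 0.79(2332) = 844
Equilibrium: Y = 844 + 0.79Y + 180.17
0.21Y = 1024.17, so Y = 1024.17/0.21 = 4877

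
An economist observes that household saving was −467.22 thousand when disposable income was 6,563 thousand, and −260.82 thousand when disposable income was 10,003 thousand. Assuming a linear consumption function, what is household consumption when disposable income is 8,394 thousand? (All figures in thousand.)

C = 8751.36

MPS = ΔS/ΔY = (-260.82 − (-467.22))/(10003 − 6563) = 206.4/3440 = 0.06
MPC = 1 − MPS = 0.94
Autonomous saving = -467.22 − 0.06(6563) = -861, so a = 861
C = 861 + 0.94(8394) = 861 + 7890.36 = 8751.36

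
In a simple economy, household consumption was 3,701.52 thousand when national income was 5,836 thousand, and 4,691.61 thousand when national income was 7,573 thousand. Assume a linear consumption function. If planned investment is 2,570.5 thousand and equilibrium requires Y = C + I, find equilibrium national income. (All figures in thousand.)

Y = 6850

MPC = (4691.61 − 3701.52)/(7573 − 5836) = 990.09/1737 = 0.57
a = 3701.52 − 0.57(5836) = 375
Equilibrium: Y = 375 + 0.57Y + 2570.5
0.43Y = 2945.5, so Y = 2945.5/0.43 = 6850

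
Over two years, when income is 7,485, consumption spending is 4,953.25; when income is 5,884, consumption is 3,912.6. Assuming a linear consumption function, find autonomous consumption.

MPC = ΔC/ΔY = (4953.25 − 3912.6)/(7485 − 5884) = 1040.65/1601 = 0.65
a = C − MPC·Y = 3912.6 − 0.65(5884) = 3912.6 − 3824.6 = 88

a = 88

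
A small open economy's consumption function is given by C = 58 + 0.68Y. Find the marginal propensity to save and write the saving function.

MPS = 0.32; S = -58 + 0.32Y

MPS = 1 − MPC = 1 − 0.68 = 0.32
S = Y − C = -58 + 0.32Y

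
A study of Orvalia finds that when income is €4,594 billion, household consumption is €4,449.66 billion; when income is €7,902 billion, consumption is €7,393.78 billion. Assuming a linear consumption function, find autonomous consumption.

a = 361

MPC = ΔC/ΔY = (7393.78 − 4449.66)/(7902 − 4594) = 2944.12/3308 = 0.89
a = C − MPC·Y = 4449.66 − 0.89(4594) = 4449.66 − 4088.66 = 361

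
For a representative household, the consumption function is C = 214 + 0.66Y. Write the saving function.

S = -214 + 0.34Y

S = Y − C = Y − (214 + 0.66Y) = -214 + (1 − 0.66)Y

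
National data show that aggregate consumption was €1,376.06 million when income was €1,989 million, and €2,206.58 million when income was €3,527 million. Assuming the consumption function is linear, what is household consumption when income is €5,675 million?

C = 3366.5

MPC = (2206.58 − 1376.06)/(3527 − 1989) = 830.52/1538 = 0.54
a = 1376.06 − 0.54(1989) = 1376.06 − 1074.06 = 302
C = 302 + 0.54(5675) = 302 + 3064.5 = 3366.5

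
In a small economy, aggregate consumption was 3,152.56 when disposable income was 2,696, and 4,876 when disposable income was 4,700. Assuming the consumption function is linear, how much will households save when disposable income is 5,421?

MPC = (4876 − 3152.56)/(4700 − 2696) = 1723.44/2004 = 0.86
a = 3152.56 − 0.86(2696) = 3152.56 − 2318.56 = 834
C = 834 + 0.86(5421) = 5496.06
S = 5421 − 5496.06 = -75.06

S = -75.06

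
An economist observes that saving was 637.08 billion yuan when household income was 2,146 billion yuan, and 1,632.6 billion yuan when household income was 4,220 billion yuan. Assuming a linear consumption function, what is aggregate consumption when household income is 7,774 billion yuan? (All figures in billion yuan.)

C = 4435.48

MPS = ΔS/ΔY = (1632.6 − 637.08)/(4220 − 2146) = 995.52/2074 = 0.48
MPC = 1 − MPS = 0.52
Autonomous saving = 637.08 − 0.48(2146) = -393, so a = 393
C = 393 + 0.52(7774) = 393 + 4042.48 = 4435.48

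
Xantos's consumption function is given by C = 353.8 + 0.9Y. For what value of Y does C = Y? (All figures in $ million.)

Y = 3538

At break-even, C = Y: 353.8 + 0.9Y = Y
0.1Y = 353.8, so Y = 353.8/0.1 = 3538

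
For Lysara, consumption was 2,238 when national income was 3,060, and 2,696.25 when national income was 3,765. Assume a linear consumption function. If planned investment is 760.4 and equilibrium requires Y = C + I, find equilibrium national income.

MPC = (2696.25 − 2238)/(3765 − 3060) = 458.25/705 = 0.65
a = 2238 − 0.65(3060) = 249
Equilibrium: Y = 249 + 0.65Y + 760.4
0.35Y = 1009.4, so Y = 1009.4/0.35 = 2884

Y = 2884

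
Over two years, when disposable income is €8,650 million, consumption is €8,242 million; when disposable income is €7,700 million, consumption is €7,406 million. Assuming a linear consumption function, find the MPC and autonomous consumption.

MPC = ΔC/ΔY = (8242 − 7406)/(8650 − 7700) = 836/950 = 0.88
a = C − MPC·Y = 7406 − 0.88(7700) = 7406 − 6776 = 630

MPC = 0.88; a = 630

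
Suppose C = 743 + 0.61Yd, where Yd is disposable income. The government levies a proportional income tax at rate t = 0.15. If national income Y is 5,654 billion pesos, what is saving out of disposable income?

S = 1131.301

Yd = (1 − 0.15)(5654) = 0.85(5654) = 4805.9
C = 743 + 0.61(4805.9) = 743 + 2931.599 = 3674.599
S = Yd − C = 4805.9 − 3674.599 = 1131.301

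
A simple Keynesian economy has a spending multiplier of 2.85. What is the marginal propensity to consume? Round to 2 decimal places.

k = 1/(1 − MPC), so 1 − MPC = 1/k = 1/2.85 = 0.3509
MPC = 1 − 0.3509 = 0.65

MPC = 0.65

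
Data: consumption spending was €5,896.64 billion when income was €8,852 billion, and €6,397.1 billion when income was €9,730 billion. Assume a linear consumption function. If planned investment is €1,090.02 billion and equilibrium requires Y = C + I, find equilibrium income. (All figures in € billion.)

MPC = (6397.1 − 5896.64)/(9730 − 8852) = 500.46/878 = 0.57
a = 5896.64 − 0.57(8852) = 851
Equilibrium: Y = 851 + 0.57Y + 1090.02
0.43Y = 1941.02, so Y = 1941.02/0.43 = 4514

Y = 4514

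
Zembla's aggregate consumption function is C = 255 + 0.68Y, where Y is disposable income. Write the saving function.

S = -255 + 0.32Y

S = Y − C = Y − (255 + 0.68Y) = -255 + (1 − 0.68)Y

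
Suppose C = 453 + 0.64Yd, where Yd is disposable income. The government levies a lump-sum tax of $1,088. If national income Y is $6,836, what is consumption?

C = 4131.72

Yd = Y − T = 6836 − 1088 = 5748
C = 453 + 0.64(5748) = 453 + 3678.72 = 4131.72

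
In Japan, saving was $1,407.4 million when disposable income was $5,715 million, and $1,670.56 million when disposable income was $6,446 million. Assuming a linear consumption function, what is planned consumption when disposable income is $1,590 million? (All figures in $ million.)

C = 1667.6

MPS = ΔS/ΔY = (1670.56 − 1407.4)/(6446 − 5715) = 263.16/731 = 0.36
MPC = 1 − MPS = 0.64
Autonomous saving = 1407.4 − 0.36(5715) = -650, so a = 650
C = 650 + 0.64(1590) = 650 + 1017.6 = 1667.6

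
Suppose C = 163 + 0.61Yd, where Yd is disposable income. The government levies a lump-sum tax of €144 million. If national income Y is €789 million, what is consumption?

C = 556.45

Yd = Y − T = 789 − 144 = 645
C = 163 + 0.61(645) = 163 + 393.45 = 556.45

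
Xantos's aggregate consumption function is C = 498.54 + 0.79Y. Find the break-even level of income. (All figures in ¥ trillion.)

Y = 2374

At break-even, C = Y: 498.54 + 0.79Y = Y
0.21Y = 498.54, so Y = 498.54/0.21 = 2374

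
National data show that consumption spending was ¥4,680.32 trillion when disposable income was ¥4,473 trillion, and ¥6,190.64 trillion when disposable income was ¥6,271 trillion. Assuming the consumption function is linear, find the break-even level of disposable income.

MPC = (6190.64 − 4680.32)/(6271 − 4473) = 1510.32/1798 = 0.84
a = 4680.32 − 0.84(4473) = 4680.32 − 3757.32 = 923
Break-even: Y = a/(1−MPC) = 923/0.16 = 5768.75

Y = 5768.75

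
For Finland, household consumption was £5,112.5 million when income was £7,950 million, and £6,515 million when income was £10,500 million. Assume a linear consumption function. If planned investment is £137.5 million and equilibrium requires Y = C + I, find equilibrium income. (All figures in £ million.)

Y = 1950

MPC = (6515 − 5112.5)/(10500 − 7950) = 1402.5/2550 = 0.55
a = 5112.5 − 0.55(7950) = 740
Equilibrium: Y = 740 + 0.55Y + 137.5
0.45Y = 877.5, so Y = 877.5/0.45 = 1950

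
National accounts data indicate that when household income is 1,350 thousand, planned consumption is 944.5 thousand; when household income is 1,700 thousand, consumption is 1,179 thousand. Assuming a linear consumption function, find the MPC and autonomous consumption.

MPC = 0.67; a = 40

MPC = ΔC/ΔY = (1179 − 944.5)/(1700 − 1350) = 234.5/350 = 0.67
a = C − MPC·Y = 944.5 − 0.67(1350) = 944.5 − 904.5 = 40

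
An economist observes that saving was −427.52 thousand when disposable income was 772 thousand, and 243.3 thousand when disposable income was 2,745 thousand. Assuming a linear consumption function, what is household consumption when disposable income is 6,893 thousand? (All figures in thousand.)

C = 5239.38

MPS = ΔS/ΔY = (243.3 − (-427.52))/(2745 − 772) = 670.82/1973 = 0.34
MPC = 1 − MPS = 0.66
Autonomous saving = -427.52 − 0.34(772) = -690, so a = 690
C = 690 + 0.66(6893) = 690 + 4549.38 = 5239.38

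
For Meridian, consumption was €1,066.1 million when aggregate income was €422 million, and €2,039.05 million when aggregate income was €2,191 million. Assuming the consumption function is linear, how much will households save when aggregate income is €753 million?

MPC = (2039.05 − 1066.1)/(2191 − 422) = 972.95/1769 = 0.55
a = 1066.1 − 0.55(422) = 1066.1 − 232.1 = 834
C = 834 + 0.55(753) = 1248.15
S = 753 − 1248.15 = -495.15

S = -495.15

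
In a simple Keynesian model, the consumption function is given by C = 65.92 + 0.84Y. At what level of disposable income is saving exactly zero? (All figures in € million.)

Y = 412

At break-even, C = Y: 65.92 + 0.84Y = Y
0.16Y = 65.92, so Y = 65.92/0.16 = 412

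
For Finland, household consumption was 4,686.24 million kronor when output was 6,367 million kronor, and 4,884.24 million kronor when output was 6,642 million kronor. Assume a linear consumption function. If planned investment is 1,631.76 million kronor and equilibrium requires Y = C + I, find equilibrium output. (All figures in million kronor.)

MPC = (4884.24 − 4686.24)/(6642 − 6367) = 198/275 = 0.72
a = 4686.24 − 0.72(6367) = 102
Equilibrium: Y = 102 + 0.72Y + 1631.76
0.28Y = 1733.76, so Y = 1733.76/0.28 = 6192

Y = 6192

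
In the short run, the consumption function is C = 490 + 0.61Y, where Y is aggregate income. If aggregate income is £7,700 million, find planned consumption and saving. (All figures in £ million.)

C = 5187; S = 2513

C = 490 + 0.61(7700) = 490 + 4697 = 5187
S = Y − C = 7700 − 5187 = 2513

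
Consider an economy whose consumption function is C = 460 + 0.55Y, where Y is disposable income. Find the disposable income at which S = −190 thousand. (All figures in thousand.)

S = Y − C = -460 + 0.45Y
-460 + 0.45Y = -190, so 0.45Y = 270 and Y = 600

Y = 600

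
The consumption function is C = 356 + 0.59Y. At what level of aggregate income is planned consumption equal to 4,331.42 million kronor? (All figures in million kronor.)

Y = 6738

356 + 0.59Y = 4331.42
0.59Y = 3975.42, so Y = 3975.42/0.59 = 6738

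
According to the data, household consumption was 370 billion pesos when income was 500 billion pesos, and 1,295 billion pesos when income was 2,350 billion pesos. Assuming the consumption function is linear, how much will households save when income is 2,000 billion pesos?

MPC = (1295 − 370)/(2350 − 500) = 925/1850 = 0.5
a = 370 − 0.5(500) = 370 − 250 = 120
C = 120 + 0.5(2000) = 1120
S = 2000 − 1120 = 880

S = 880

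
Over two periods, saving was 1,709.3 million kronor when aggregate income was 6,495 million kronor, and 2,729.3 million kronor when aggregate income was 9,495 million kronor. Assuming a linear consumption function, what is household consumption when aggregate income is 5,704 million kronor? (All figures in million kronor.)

C = 4263.64

MPS = ΔS/ΔY = (2729.3 − 1709.3)/(9495 − 6495) = 1020/3000 = 0.34
MPC = 1 − MPS = 0.66
Autonomous saving = 1709.3 − 0.34(6495) = -499, so a = 499
C = 499 + 0.66(5704) = 499 + 3764.64 = 4263.64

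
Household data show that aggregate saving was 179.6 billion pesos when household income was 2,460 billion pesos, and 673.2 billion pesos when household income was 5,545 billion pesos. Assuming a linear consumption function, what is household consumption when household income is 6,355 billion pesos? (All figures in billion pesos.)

MPS = ΔS/ΔY = (673.2 − 179.6)/(5545 − 2460) = 493.6/3085 = 0.16
MPC = 1 − MPS = 0.84
Autonomous saving = 179.6 − 0.16(2460) = -214, so a = 214
C = 214 + 0.84(6355) = 214 + 5338.2 = 5552.2

C = 5552.2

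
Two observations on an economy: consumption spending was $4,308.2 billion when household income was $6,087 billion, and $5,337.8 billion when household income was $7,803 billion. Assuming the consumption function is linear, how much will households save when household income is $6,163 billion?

MPC = (5337.8 − 4308.2)/(7803 − 6087) = 1029.6/1716 = 0.6
a = 4308.2 − 0.6(6087) = 4308.2 − 3652.2 = 656
C = 656 + 0.6(6163) = 4353.8
S = 6163 − 4353.8 = 1809.2

S = 1809.2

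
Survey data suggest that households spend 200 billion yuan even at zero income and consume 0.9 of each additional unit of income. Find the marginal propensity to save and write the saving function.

MPS = 1 − MPC = 1 − 0.9 = 0.1
S = Y − C = -200 + 0.1Y

MPS = 0.1; S = -200 + 0.1Y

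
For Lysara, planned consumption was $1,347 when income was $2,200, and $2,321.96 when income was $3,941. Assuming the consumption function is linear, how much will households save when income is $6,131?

MPC = (2321.96 − 1347)/(3941 − 2200) = 974.96/1741 = 0.56
a = 1347 − 0.56(2200) = 1347 − 1232 = 115
C = 115 + 0.56(6131) = 3548.36
S = 6131 − 3548.36 = 2582.64

S = 2582.64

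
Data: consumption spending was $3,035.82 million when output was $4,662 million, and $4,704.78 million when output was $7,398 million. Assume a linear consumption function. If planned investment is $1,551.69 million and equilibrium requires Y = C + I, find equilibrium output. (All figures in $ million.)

MPC = (4704.78 − 3035.82)/(7398 − 4662) = 1668.96/2736 = 0.61
a = 3035.82 − 0.61(4662) = 192
Equilibrium: Y = 192 + 0.61Y + 1551.69
0.39Y = 1743.69, so Y = 1743.69/0.39 = 4471

Y = 4471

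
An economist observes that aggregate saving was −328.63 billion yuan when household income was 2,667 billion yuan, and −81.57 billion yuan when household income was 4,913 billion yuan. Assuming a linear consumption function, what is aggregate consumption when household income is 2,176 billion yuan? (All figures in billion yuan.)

C = 2558.64

MPS = ΔS/ΔY = (-81.57 − (-328.63))/(4913 − 2667) = 247.06/2246 = 0.11
MPC = 1 − MPS = 0.89
Autonomous saving = -328.63 − 0.11(2667) = -622, so a = 622
C = 622 + 0.89(2176) = 622 + 1936.64 = 2558.64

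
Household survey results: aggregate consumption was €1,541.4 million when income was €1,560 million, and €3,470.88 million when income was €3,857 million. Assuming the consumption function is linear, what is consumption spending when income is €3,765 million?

C = 3393.6

MPC = (3470.88 − 1541.4)/(3857 − 1560) = 1929.48/2297 = 0.84
a = 1541.4 − 0.84(1560) = 1541.4 − 1310.4 = 231
C = 231 + 0.84(3765) = 231 + 3162.6 = 3393.6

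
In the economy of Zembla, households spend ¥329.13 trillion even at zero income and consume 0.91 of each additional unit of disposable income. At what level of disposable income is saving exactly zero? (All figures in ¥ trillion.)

At break-even, C = Y: 329.13 + 0.91Y = Y
0.09Y = 329.13, so Y = 329.13/0.09 = 3657

Y = 3657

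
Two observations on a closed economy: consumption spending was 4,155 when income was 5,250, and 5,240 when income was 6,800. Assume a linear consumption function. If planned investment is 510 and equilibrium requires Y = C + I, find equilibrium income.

Y = 3300

MPC = (5240 − 4155)/(6800 − 5250) = 1085/1550 = 0.7
a = 4155 − 0.7(5250) = 480
Equilibrium: Y = 480 + 0.7Y + 510
0.3Y = 990, so Y = 990/0.3 = 3300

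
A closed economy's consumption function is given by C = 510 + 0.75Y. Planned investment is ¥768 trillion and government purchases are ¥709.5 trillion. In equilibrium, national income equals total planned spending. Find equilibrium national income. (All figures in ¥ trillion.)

Y = 7950

Y = C + I + G = 510 + 0.75Y + 768 + 709.5
Y − 0.75Y = 1987.5
0.25Y = 1987.5, so Y = 1987.5/0.25 = 7950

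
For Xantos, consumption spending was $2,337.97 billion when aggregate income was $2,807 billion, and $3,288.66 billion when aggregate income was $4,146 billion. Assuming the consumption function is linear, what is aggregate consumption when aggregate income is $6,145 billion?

MPC = (3288.66 − 2337.97)/(4146 − 2807) = 950.69/1339 = 0.71
a = 2337.97 − 0.71(2807) = 2337.97 − 1992.97 = 345
C = 345 + 0.71(6145) = 345 + 4362.95 = 4707.95

C = 4707.95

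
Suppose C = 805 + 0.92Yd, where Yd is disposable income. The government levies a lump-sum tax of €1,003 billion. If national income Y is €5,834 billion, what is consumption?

C = 5249.52

Yd = Y − T = 5834 − 1003 = 4831
C = 805 + 0.92(4831) = 805 + 4444.52 = 5249.52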